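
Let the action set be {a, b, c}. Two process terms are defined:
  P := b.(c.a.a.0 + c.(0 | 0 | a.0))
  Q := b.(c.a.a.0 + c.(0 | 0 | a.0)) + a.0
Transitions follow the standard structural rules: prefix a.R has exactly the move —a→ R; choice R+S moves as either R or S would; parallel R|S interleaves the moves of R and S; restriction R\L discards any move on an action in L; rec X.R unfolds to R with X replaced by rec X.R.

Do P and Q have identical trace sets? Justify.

traces(P) ≠ traces(Q) — witness ⟨a⟩

Reachable graph of P (7 states):
  s0 = b.(c.a.a.0 + c.(0 | 0 | a.0)) | --b--▸ s1
  s1 = c.a.a.0 + c.(0 | 0 | a.0) | --c--▸ s2, --c--▸ s3
  s2 = 0 | 0 | a.0 | --a--▸ s4
  s3 = a.a.0 | --a--▸ s5
  s4 = 0 | 0 | 0 | stopped
  s5 = a.0 | --a--▸ s6
  s6 = 0 | stopped
Reachable graph of Q (7 states):
  t0 = b.(c.a.a.0 + c.(0 | 0 | a.0)) + a.0 | --a--▸ t1, --b--▸ t2
  t1 = 0 | stopped
  t2 = c.a.a.0 + c.(0 | 0 | a.0) | --c--▸ t3, --c--▸ t4
  t3 = 0 | 0 | a.0 | --a--▸ t5
  t4 = a.a.0 | --a--▸ t6
  t5 = 0 | 0 | 0 | stopped
  t6 = a.0 | --a--▸ t1
Executing a from Q (initial set {t0}):
  step 1 (a): {t1}
  — Q admits the full trace.
Executing a from P (initial set {s0}):
  step 1 (a): ∅ (P stuck)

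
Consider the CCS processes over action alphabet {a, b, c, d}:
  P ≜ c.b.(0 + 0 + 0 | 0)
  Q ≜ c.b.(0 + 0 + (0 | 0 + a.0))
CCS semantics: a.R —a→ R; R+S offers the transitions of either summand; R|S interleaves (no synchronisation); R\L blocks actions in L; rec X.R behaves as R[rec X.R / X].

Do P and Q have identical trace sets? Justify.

trace-distinct — witness ⟨cba⟩

P's transition system — 3 states:
  s0 = c.b.(0 + 0 + 0 | 0) | -c-> s1
  s1 = b.(0 + 0 + 0 | 0) | -b-> s2
  s2 = 0 + 0 + 0 | 0 | ·
Q's transition system — 4 states:
  t0 = c.b.(0 + 0 + (0 | 0 + a.0)) | -c-> t1
  t1 = b.(0 + 0 + (0 | 0 + a.0)) | -b-> t2
  t2 = 0 + 0 + (0 | 0 + a.0) | -a-> t3
  t3 = 0 | ·
Run σ = ⟨cba⟩ on Q: start {t0}
  step 1 (c): {t1}
  step 2 (b): {t2}
  step 3 (a): {t3}
  Q completes σ.
Run σ = ⟨cba⟩ on P: start {s0}
  step 1 (c): {s1}
  step 2 (b): {s2}
  step 3 (a): ∅  — P cannot continue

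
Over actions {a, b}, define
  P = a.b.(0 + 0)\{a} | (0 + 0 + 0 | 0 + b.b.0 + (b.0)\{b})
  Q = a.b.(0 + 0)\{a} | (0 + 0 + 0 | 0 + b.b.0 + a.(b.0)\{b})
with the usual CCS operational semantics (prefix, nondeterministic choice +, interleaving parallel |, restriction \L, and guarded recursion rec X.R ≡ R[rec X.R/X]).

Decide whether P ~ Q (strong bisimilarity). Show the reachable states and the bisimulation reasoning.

NO

LTS(P): 9 reachable states
  m0 = a.b.(0 + 0)\{a} | (0 + 0 + 0 | 0 + b.b.0 + (b.0)\{b}) | —a→ m1, —b→ m2
  m1 = b.(0 + 0)\{a} | (0 + 0 + 0 | 0 + b.b.0 + (b.0)\{b}) | —b→ m3, —b→ m4
  m2 = a.b.(0 + 0)\{a} | b.0 | —a→ m4, —b→ m5
  m3 = (0 + 0)\{a} | (0 + 0 + 0 | 0 + b.b.0 + (b.0)\{b}) | —b→ m6
  m4 = b.(0 + 0)\{a} | b.0 | —b→ m6, —b→ m7
  m5 = a.b.(0 + 0)\{a} | 0 | —a→ m7
  m6 = (0 + 0)\{a} | b.0 | —b→ m8
  m7 = b.(0 + 0)\{a} | 0 | —b→ m8
  m8 = (0 + 0)\{a} | 0 | stopped
LTS(Q): 12 reachable states
  n0 = a.b.(0 + 0)\{a} | (0 + 0 + 0 | 0 + b.b.0 + a.(b.0)\{b}) | —a→ n1, —a→ n2, —b→ n3
  n1 = a.b.(0 + 0)\{a} | (b.0)\{b} | —a→ n4
  n2 = b.(0 + 0)\{a} | (0 + 0 + 0 | 0 + b.b.0 + a.(b.0)\{b}) | —a→ n4, —b→ n5, —b→ n6
  n3 = a.b.(0 + 0)\{a} | b.0 | —a→ n6, —b→ n7
  n4 = b.(0 + 0)\{a} | (b.0)\{b} | —b→ n8
  n5 = (0 + 0)\{a} | (0 + 0 + 0 | 0 + b.b.0 + a.(b.0)\{b}) | —a→ n8, —b→ n9
  n6 = b.(0 + 0)\{a} | b.0 | —b→ n10, —b→ n9
  n7 = a.b.(0 + 0)\{a} | 0 | —a→ n10
  n8 = (0 + 0)\{a} | (b.0)\{b} | stopped
  n9 = (0 + 0)\{a} | b.0 | —b→ n11
  n10 = b.(0 + 0)\{a} | 0 | —b→ n11
  n11 = (0 + 0)\{a} | 0 | stopped
Bisimilarity quotient blocks:
  B0 = {m0}
  B1 = {m2, n3}
  B2 = {m5, n1, n7}
  B3 = {m6, m7, n10, n4, n9}
  B4 = {m8, n11, n8}
  B5 = {m3, m4, n6}
  B6 = {m1}
  B7 = {n0}
  B8 = {n2}
  B9 = {n5}
m0 ∈ B0, n0 ∈ B7 → different blocks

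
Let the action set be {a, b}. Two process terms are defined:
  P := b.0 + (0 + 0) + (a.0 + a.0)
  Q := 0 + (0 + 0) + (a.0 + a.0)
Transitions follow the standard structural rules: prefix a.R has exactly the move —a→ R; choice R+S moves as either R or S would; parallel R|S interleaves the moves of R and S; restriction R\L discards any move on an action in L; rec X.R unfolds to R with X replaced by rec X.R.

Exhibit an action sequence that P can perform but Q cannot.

b

Reachable graph of P (2 states):
  s0 = b.0 + (0 + 0) + (a.0 + a.0) has moves ··a··> s1, ··b··> s1
  s1 = 0 has moves deadlocked
Reachable graph of Q (2 states):
  t0 = 0 + (0 + 0) + (a.0 + a.0) has moves ··a··> t1
  t1 = 0 has moves deadlocked
Trace ⟨b⟩ through P, begin at {s0}:
  after b @ step 1: {s1}
  ✓ P
Trace ⟨b⟩ through Q, begin at {t0}:
  after b @ step 1: ∅  — Q cannot continue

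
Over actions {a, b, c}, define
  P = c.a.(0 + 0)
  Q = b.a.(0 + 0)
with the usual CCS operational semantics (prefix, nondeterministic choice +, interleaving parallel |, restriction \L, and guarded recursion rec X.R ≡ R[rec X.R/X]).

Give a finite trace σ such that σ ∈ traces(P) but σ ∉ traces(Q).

LTS(P): 3 reachable states
  m0 = c.a.(0 + 0) :: --c--▸ m1
  m1 = a.(0 + 0) :: --a--▸ m2
  m2 = 0 + 0 :: ∅
LTS(Q): 3 reachable states
  n0 = b.a.(0 + 0) :: --b--▸ n1
  n1 = a.(0 + 0) :: --a--▸ n2
  n2 = 0 + 0 :: ∅
Executing c from P (initial set {m0}):
  [1] c ⇒ {m1}
  ✓ P
Executing c from Q (initial set {n0}):
  [1] c ⇒ ∅ (Q stuck)

c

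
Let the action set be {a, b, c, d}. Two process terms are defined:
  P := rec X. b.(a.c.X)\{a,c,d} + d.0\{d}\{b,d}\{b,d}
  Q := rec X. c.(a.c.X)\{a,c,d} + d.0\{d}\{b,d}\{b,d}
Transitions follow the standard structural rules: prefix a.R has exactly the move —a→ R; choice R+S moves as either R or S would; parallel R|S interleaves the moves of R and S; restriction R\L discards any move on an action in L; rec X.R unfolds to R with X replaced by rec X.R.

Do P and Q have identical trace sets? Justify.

LTS(P): 3 reachable states
  u0 = rec X. b.(a.c.X)\{a,c,d} + d.0\{d}\{b,d}\{b,d} has moves —b→ u1, —d→ u2
  u1 = (a.c.(rec X. b.(a.c.X)\{a,c,d} + d.0\{d}\{b,d}\{b,d}))\{a,c,d} has moves ·
  u2 = 0\{d}\{b,d}\{b,d} has moves ·
LTS(Q): 3 reachable states
  v0 = rec X. c.(a.c.X)\{a,c,d} + d.0\{d}\{b,d}\{b,d} has moves —c→ v1, —d→ v2
  v1 = (a.c.(rec X. c.(a.c.X)\{a,c,d} + d.0\{d}\{b,d}\{b,d}))\{a,c,d} has moves ·
  v2 = 0\{d}\{b,d}\{b,d} has moves ·
Executing b from P (initial set {u0}):
  step 1 (b): {u1}
  ✓ P
Executing b from Q (initial set {v0}):
  step 1 (b): no successor for Q

NO — witness ⟨b⟩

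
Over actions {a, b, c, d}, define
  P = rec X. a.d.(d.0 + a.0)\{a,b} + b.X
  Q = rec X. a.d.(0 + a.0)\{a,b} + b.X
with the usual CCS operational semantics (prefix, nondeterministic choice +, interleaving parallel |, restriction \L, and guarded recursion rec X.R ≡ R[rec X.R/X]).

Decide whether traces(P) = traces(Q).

Reachable graph of P (4 states):
  u0 = rec X. a.d.(d.0 + a.0)\{a,b} + b.X has moves ··a··> u1, ··b··> u0
  u1 = d.(d.0 + a.0)\{a,b} has moves ··d··> u2
  u2 = (d.0 + a.0)\{a,b} has moves ··d··> u3
  u3 = 0\{a,b} has moves ∅
Reachable graph of Q (3 states):
  v0 = rec X. a.d.(0 + a.0)\{a,b} + b.X has moves ··a··> v1, ··b··> v0
  v1 = d.(0 + a.0)\{a,b} has moves ··d··> v2
  v2 = (0 + a.0)\{a,b} has moves ∅
Trace ⟨add⟩ through P, begin at {u0}:
  [1] a ⇒ {u1}
  [2] d ⇒ {u2}
  [3] d ⇒ {u3}
  — P admits the full trace.
Trace ⟨add⟩ through Q, begin at {v0}:
  [1] a ⇒ {v1}
  [2] d ⇒ {v2}
  [3] d ⇒ ∅ (Q stuck)

traces(P) ≠ traces(Q) — witness ⟨add⟩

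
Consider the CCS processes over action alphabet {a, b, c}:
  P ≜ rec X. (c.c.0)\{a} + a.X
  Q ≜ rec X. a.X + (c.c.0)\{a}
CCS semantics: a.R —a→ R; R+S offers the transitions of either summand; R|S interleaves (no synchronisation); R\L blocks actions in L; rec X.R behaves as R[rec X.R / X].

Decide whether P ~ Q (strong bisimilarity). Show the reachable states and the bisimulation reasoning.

LTS(P): 3 reachable states
  s0 = rec X. (c.c.0)\{a} + a.X :: ··a··> s0, ··c··> s1
  s1 = (c.0)\{a} :: ··c··> s2
  s2 = 0\{a} :: stopped
LTS(Q): 3 reachable states
  t0 = rec X. a.X + (c.c.0)\{a} :: ··a··> t0, ··c··> t1
  t1 = (c.0)\{a} :: ··c··> t2
  t2 = 0\{a} :: stopped
Coarsest stable partition (strong bisimilarity classes):
  B0 = {s0, t0}
  B1 = {s1, t1}
  B2 = {s2, t2}
s0 ∈ B0, t0 ∈ B0 → same block

P ~ Q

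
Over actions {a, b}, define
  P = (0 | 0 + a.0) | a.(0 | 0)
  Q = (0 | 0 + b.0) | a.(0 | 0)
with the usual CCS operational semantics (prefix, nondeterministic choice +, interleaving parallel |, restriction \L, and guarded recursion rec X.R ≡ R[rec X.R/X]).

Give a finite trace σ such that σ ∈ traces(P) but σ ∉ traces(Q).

P's transition system — 4 states:
  p0 = (0 | 0 + a.0) | a.(0 | 0) ⊢ —a→ p1, —a→ p2
  p1 = (0 | 0 + a.0) | (0 | 0) ⊢ —a→ p3
  p2 = 0 | a.(0 | 0) ⊢ —a→ p3
  p3 = 0 | (0 | 0) ⊢ stopped
Q's transition system — 4 states:
  q0 = (0 | 0 + b.0) | a.(0 | 0) ⊢ —a→ q1, —b→ q2
  q1 = (0 | 0 + b.0) | (0 | 0) ⊢ —b→ q3
  q2 = 0 | a.(0 | 0) ⊢ —a→ q3
  q3 = 0 | (0 | 0) ⊢ stopped
Run σ = ⟨aa⟩ on P: start {p0}
  after a @ step 1: {p1, p2}
  after a @ step 2: {p3}
  — P admits the full trace.
Run σ = ⟨aa⟩ on Q: start {q0}
  after a @ step 1: {q1}
  after a @ step 2: ∅ (Q stuck)

aa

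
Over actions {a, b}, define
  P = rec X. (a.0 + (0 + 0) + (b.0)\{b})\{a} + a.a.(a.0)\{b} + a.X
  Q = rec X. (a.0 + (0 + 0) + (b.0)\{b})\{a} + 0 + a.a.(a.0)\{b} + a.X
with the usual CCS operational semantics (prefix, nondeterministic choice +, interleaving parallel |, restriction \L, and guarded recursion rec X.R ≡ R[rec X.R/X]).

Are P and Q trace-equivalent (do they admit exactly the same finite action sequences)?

Reachable graph of P (4 states):
  m0 = rec X. (a.0 + (0 + 0) + (b.0)\{b})\{a} + a.a.(a.0)\{b} + a.X → -a-> m0, -a-> m1
  m1 = a.(a.0)\{b} → -a-> m2
  m2 = (a.0)\{b} → -a-> m3
  m3 = 0\{b} → (no moves)
Reachable graph of Q (4 states):
  n0 = rec X. (a.0 + (0 + 0) + (b.0)\{b})\{a} + 0 + a.a.(a.0)\{b} + a.X → -a-> n0, -a-> n1
  n1 = a.(a.0)\{b} → -a-> n2
  n2 = (a.0)\{b} → -a-> n3
  n3 = 0\{b} → (no moves)
Coarsest stable partition (strong bisimilarity classes):
  B0 = {m0, n0}
  B1 = {m1, n1}
  B2 = {m2, n2}
  B3 = {m3, n3}
m0 ∈ B0, n0 ∈ B0 → same block
Bisimilar ⇒ trace-equivalent.

YES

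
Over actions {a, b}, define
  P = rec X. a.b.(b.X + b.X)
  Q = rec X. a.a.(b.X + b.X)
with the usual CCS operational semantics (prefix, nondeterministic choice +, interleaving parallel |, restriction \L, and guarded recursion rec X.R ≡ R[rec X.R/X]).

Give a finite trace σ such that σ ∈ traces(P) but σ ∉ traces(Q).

P's transition system — 3 states:
  s0 = rec X. a.b.(b.X + b.X) has moves --a--▸ s1
  s1 = b.(b.(rec X. a.b.(b.X + b.X)) + b.(rec X. a.b.(b.X + b.X))) has moves --b--▸ s2
  s2 = b.(rec X. a.b.(b.X + b.X)) + b.(rec X. a.b.(b.X + b.X)) has moves --b--▸ s0
Q's transition system — 3 states:
  t0 = rec X. a.a.(b.X + b.X) has moves --a--▸ t1
  t1 = a.(b.(rec X. a.a.(b.X + b.X)) + b.(rec X. a.a.(b.X + b.X))) has moves --a--▸ t2
  t2 = b.(rec X. a.a.(b.X + b.X)) + b.(rec X. a.a.(b.X + b.X)) has moves --b--▸ t0
Trace ⟨ab⟩ through P, begin at {s0}:
  [1] a ⇒ {s1}
  [2] b ⇒ {s2}
  — P admits the full trace.
Trace ⟨ab⟩ through Q, begin at {t0}:
  [1] a ⇒ {t1}
  [2] b ⇒ no successor for Q

ab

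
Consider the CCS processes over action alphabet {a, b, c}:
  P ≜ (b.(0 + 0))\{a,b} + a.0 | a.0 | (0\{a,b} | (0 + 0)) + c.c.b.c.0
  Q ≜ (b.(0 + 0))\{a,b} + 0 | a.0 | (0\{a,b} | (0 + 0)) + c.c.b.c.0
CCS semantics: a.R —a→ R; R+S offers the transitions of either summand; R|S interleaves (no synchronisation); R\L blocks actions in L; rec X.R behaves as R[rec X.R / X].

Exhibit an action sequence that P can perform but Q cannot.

LTS(P): 8 reachable states
  m0 = (b.(0 + 0))\{a,b} + a.0 | a.0 | (0\{a,b} | (0 + 0)) + c.c.b.c.0 has moves =a=> m1, =a=> m2, =c=> m3
  m1 = 0 | a.0 | (0\{a,b} | (0 + 0)) has moves =a=> m4
  m2 = a.0 | 0 | (0\{a,b} | (0 + 0)) has moves =a=> m4
  m3 = c.b.c.0 has moves =c=> m5
  m4 = 0 | 0 | (0\{a,b} | (0 + 0)) has moves (no moves)
  m5 = b.c.0 has moves =b=> m6
  m6 = c.0 has moves =c=> m7
  m7 = 0 has moves (no moves)
LTS(Q): 6 reachable states
  n0 = (b.(0 + 0))\{a,b} + 0 | a.0 | (0\{a,b} | (0 + 0)) + c.c.b.c.0 has moves =a=> n1, =c=> n2
  n1 = 0 | 0 | (0\{a,b} | (0 + 0)) has moves (no moves)
  n2 = c.b.c.0 has moves =c=> n3
  n3 = b.c.0 has moves =b=> n4
  n4 = c.0 has moves =c=> n5
  n5 = 0 has moves (no moves)
Run σ = ⟨aa⟩ on P: start {m0}
  after a @ step 1: {m1, m2}
  after a @ step 2: {m4}
  ✓ P
Run σ = ⟨aa⟩ on Q: start {n0}
  after a @ step 1: {n1}
  after a @ step 2: ∅ (Q stuck)

aa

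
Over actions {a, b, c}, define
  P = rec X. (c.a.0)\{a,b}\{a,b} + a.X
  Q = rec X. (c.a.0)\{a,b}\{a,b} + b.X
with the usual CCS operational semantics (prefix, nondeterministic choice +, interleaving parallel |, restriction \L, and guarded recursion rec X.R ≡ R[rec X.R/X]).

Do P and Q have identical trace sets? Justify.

LTS(P): 2 reachable states
  p0 = rec X. (c.a.0)\{a,b}\{a,b} + a.X has moves —a→ p0, —c→ p1
  p1 = (a.0)\{a,b}\{a,b} has moves deadlocked
LTS(Q): 2 reachable states
  q0 = rec X. (c.a.0)\{a,b}\{a,b} + b.X has moves —b→ q0, —c→ q1
  q1 = (a.0)\{a,b}\{a,b} has moves deadlocked
Run σ = ⟨a⟩ on P: start {p0}
  [1] a ⇒ {p0}
  P completes σ.
Run σ = ⟨a⟩ on Q: start {q0}
  [1] a ⇒ ∅ (Q stuck)

trace-distinct — witness ⟨a⟩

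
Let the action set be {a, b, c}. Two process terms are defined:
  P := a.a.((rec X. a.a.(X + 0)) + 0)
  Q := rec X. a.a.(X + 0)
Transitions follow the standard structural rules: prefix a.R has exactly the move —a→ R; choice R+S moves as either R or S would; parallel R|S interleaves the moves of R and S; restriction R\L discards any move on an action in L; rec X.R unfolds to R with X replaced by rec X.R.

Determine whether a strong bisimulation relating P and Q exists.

Reachable graph of P (3 states):
  m0 = a.a.((rec X. a.a.(X + 0)) + 0) → --a--▸ m1
  m1 = a.((rec X. a.a.(X + 0)) + 0) → --a--▸ m2
  m2 = (rec X. a.a.(X + 0)) + 0 → --a--▸ m1
Reachable graph of Q (3 states):
  n0 = rec X. a.a.(X + 0) → --a--▸ n1
  n1 = a.((rec X. a.a.(X + 0)) + 0) → --a--▸ n2
  n2 = (rec X. a.a.(X + 0)) + 0 → --a--▸ n1
Coarsest stable partition (strong bisimilarity classes):
  B0 = {m0, m1, m2, n0, n1, n2}
m0 ∈ B0, n0 ∈ B0 → same block

P ~ Q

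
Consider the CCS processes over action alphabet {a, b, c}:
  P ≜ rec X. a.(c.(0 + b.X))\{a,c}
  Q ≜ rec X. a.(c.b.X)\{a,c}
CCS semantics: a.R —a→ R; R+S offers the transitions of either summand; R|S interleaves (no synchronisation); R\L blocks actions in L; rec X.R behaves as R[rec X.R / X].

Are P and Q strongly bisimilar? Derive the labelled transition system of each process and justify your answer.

P's transition system — 2 states:
  s0 = rec X. a.(c.(0 + b.X))\{a,c} ⊢ =a=> s1
  s1 = (c.(0 + b.(rec X. a.(c.(0 + b.X))\{a,c})))\{a,c} ⊢ ∅
Q's transition system — 2 states:
  t0 = rec X. a.(c.b.X)\{a,c} ⊢ =a=> t1
  t1 = (c.b.(rec X. a.(c.b.X)\{a,c}))\{a,c} ⊢ ∅
Bisimilarity quotient blocks:
  B0 = {s0, t0}
  B1 = {s1, t1}
s0 ∈ B0, t0 ∈ B0 → same block

P ~ Q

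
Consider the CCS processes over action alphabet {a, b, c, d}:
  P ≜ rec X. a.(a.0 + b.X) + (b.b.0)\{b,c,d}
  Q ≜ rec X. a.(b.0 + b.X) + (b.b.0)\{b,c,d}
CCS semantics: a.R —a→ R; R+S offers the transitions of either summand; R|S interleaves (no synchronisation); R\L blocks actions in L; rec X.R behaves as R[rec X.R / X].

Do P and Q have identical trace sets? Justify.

LTS(P): 3 reachable states
  m0 = rec X. a.(a.0 + b.X) + (b.b.0)\{b,c,d} has moves —a→ m1
  m1 = a.0 + b.(rec X. a.(a.0 + b.X) + (b.b.0)\{b,c,d}) has moves —a→ m2, —b→ m0
  m2 = 0 has moves stopped
LTS(Q): 3 reachable states
  n0 = rec X. a.(b.0 + b.X) + (b.b.0)\{b,c,d} has moves —a→ n1
  n1 = b.0 + b.(rec X. a.(b.0 + b.X) + (b.b.0)\{b,c,d}) has moves —b→ n0, —b→ n2
  n2 = 0 has moves stopped
Trace ⟨aa⟩ through P, begin at {m0}:
  step 1 (a): {m1}
  step 2 (a): {m2}
  P completes σ.
Trace ⟨aa⟩ through Q, begin at {n0}:
  step 1 (a): {n1}
  step 2 (a): ∅ (Q stuck)

traces(P) ≠ traces(Q) — witness ⟨aa⟩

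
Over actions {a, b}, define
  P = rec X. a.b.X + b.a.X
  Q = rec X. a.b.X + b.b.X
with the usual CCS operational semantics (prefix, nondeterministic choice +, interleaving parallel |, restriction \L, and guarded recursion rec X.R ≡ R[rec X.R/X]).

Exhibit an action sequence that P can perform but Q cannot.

ba

Reachable graph of P (3 states):
  p0 = rec X. a.b.X + b.a.X → -a-> p1, -b-> p2
  p1 = b.(rec X. a.b.X + b.a.X) → -b-> p0
  p2 = a.(rec X. a.b.X + b.a.X) → -a-> p0
Reachable graph of Q (2 states):
  q0 = rec X. a.b.X + b.b.X → -a-> q1, -b-> q1
  q1 = b.(rec X. a.b.X + b.b.X) → -b-> q0
Run σ = ⟨ba⟩ on P: start {p0}
  step 1 (b): {p2}
  step 2 (a): {p0}
  P completes σ.
Run σ = ⟨ba⟩ on Q: start {q0}
  step 1 (b): {q1}
  step 2 (a): ∅ (Q stuck)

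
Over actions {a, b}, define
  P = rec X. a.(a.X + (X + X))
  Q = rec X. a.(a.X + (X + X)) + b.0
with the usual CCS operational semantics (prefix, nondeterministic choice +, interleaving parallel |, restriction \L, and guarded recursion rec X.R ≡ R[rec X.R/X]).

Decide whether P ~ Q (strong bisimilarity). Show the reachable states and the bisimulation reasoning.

LTS(P): 2 reachable states
  m0 = rec X. a.(a.X + (X + X)) has moves -a-> m1
  m1 = a.(rec X. a.(a.X + (X + X))) + ((rec X. a.(a.X + (X + X))) + (rec X. a.(a.X + (X + X)))) has moves -a-> m0, -a-> m1
LTS(Q): 3 reachable states
  n0 = rec X. a.(a.X + (X + X)) + b.0 has moves -a-> n1, -b-> n2
  n1 = a.(rec X. a.(a.X + (X + X)) + b.0) + ((rec X. a.(a.X + (X + X)) + b.0) + (rec X. a.(a.X + (X + X)) + b.0)) has moves -a-> n0, -a-> n1, -b-> n2
  n2 = 0 has moves ∅
Partition-refinement fixed point:
  B0 = {m0, m1}
  B1 = {n0, n1}
  B2 = {n2}
m0 ∈ B0, n0 ∈ B1 → different blocks

P ≁ Q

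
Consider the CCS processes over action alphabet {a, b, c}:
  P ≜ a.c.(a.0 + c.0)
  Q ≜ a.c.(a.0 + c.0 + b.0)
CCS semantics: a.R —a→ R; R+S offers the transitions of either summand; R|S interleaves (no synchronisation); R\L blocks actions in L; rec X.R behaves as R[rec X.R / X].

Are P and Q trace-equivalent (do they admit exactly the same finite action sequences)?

LTS(P): 4 reachable states
  s0 = a.c.(a.0 + c.0) has moves =a=> s1
  s1 = c.(a.0 + c.0) has moves =c=> s2
  s2 = a.0 + c.0 has moves =a=> s3, =c=> s3
  s3 = 0 has moves ·
LTS(Q): 4 reachable states
  t0 = a.c.(a.0 + c.0 + b.0) has moves =a=> t1
  t1 = c.(a.0 + c.0 + b.0) has moves =c=> t2
  t2 = a.0 + c.0 + b.0 has moves =a=> t3, =b=> t3, =c=> t3
  t3 = 0 has moves ·
Trace ⟨acb⟩ through Q, begin at {t0}:
  [1] a ⇒ {t1}
  [2] c ⇒ {t2}
  [3] b ⇒ {t3}
  Q completes σ.
Trace ⟨acb⟩ through P, begin at {s0}:
  [1] a ⇒ {s1}
  [2] c ⇒ {s2}
  [3] b ⇒ ∅ (P stuck)

NO — witness ⟨acb⟩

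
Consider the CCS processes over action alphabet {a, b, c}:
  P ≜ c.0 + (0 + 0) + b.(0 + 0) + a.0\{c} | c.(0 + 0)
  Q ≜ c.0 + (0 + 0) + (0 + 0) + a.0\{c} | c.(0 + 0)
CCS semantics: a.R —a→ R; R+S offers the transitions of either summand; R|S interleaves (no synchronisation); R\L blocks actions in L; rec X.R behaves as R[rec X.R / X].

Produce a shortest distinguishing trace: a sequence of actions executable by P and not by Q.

b

P's transition system — 6 states:
  s0 = c.0 + (0 + 0) + b.(0 + 0) + a.0\{c} | c.(0 + 0) :: =a=> s1, =b=> s2, =c=> s3, =c=> s4
  s1 = 0\{c} | c.(0 + 0) :: =c=> s5
  s2 = 0 + 0 :: stopped
  s3 = 0 :: stopped
  s4 = a.0\{c} | (0 + 0) :: =a=> s5
  s5 = 0\{c} | (0 + 0) :: stopped
Q's transition system — 5 states:
  t0 = c.0 + (0 + 0) + (0 + 0) + a.0\{c} | c.(0 + 0) :: =a=> t1, =c=> t2, =c=> t3
  t1 = 0\{c} | c.(0 + 0) :: =c=> t4
  t2 = 0 :: stopped
  t3 = a.0\{c} | (0 + 0) :: =a=> t4
  t4 = 0\{c} | (0 + 0) :: stopped
Executing b from P (initial set {s0}):
  after b @ step 1: {s2}
  P completes σ.
Executing b from Q (initial set {t0}):
  after b @ step 1: ∅  — Q cannot continue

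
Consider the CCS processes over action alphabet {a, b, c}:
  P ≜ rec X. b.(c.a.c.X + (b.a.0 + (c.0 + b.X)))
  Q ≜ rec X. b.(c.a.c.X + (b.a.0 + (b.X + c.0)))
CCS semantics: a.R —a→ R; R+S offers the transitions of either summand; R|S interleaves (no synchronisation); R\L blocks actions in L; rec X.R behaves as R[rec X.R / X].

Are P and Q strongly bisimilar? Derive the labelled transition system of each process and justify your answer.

P's transition system — 6 states:
  s0 = rec X. b.(c.a.c.X + (b.a.0 + (c.0 + b.X))) :: ··b··> s1
  s1 = c.a.c.(rec X. b.(c.a.c.X + (b.a.0 + (c.0 + b.X)))) + (b.a.0 + (c.0 + b.(rec X. b.(c.a.c.X + (b.a.0 + (c.0 + b.X)))))) :: ··b··> s0, ··b··> s2, ··c··> s3, ··c··> s4
  s2 = a.0 :: ··a··> s3
  s3 = 0 :: deadlocked
  s4 = a.c.(rec X. b.(c.a.c.X + (b.a.0 + (c.0 + b.X)))) :: ··a··> s5
  s5 = c.(rec X. b.(c.a.c.X + (b.a.0 + (c.0 + b.X)))) :: ··c··> s0
Q's transition system — 6 states:
  t0 = rec X. b.(c.a.c.X + (b.a.0 + (b.X + c.0))) :: ··b··> t1
  t1 = c.a.c.(rec X. b.(c.a.c.X + (b.a.0 + (b.X + c.0)))) + (b.a.0 + (b.(rec X. b.(c.a.c.X + (b.a.0 + (b.X + c.0)))) + c.0)) :: ··b··> t0, ··b··> t2, ··c··> t3, ··c··> t4
  t2 = a.0 :: ··a··> t3
  t3 = 0 :: deadlocked
  t4 = a.c.(rec X. b.(c.a.c.X + (b.a.0 + (b.X + c.0)))) :: ··a··> t5
  t5 = c.(rec X. b.(c.a.c.X + (b.a.0 + (b.X + c.0)))) :: ··c··> t0
Partition-refinement fixed point:
  B0 = {s0, t0}
  B1 = {s1, t1}
  B2 = {s2, t2}
  B3 = {s3, t3}
  B4 = {s4, t4}
  B5 = {s5, t5}
s0 ∈ B0, t0 ∈ B0 → same block

bisimilar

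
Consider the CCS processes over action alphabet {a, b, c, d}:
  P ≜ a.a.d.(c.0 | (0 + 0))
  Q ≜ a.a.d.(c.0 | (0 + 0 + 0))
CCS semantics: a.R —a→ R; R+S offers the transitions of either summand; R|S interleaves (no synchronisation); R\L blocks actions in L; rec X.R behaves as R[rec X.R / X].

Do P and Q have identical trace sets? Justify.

P's transition system — 5 states:
  u0 = a.a.d.(c.0 | (0 + 0)) has moves ··a··> u1
  u1 = a.d.(c.0 | (0 + 0)) has moves ··a··> u2
  u2 = d.(c.0 | (0 + 0)) has moves ··d··> u3
  u3 = c.0 | (0 + 0) has moves ··c··> u4
  u4 = 0 | (0 + 0) has moves deadlocked
Q's transition system — 5 states:
  v0 = a.a.d.(c.0 | (0 + 0 + 0)) has moves ··a··> v1
  v1 = a.d.(c.0 | (0 + 0 + 0)) has moves ··a··> v2
  v2 = d.(c.0 | (0 + 0 + 0)) has moves ··d··> v3
  v3 = c.0 | (0 + 0 + 0) has moves ··c··> v4
  v4 = 0 | (0 + 0 + 0) has moves deadlocked
Coarsest stable partition (strong bisimilarity classes):
  B0 = {u0, v0}
  B1 = {u1, v1}
  B2 = {u2, v2}
  B3 = {u3, v3}
  B4 = {u4, v4}
u0 ∈ B0, v0 ∈ B0 → same block
Bisimilar ⇒ trace-equivalent.

YES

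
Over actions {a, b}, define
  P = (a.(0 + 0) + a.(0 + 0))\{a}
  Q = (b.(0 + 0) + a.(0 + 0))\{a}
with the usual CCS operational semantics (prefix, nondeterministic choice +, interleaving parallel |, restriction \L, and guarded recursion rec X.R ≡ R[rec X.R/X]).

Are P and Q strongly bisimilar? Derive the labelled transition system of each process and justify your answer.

not bisimilar

Reachable graph of P (1 states):
  u0 = (a.(0 + 0) + a.(0 + 0))\{a} has moves ·
Reachable graph of Q (2 states):
  v0 = (b.(0 + 0) + a.(0 + 0))\{a} has moves --b--▸ v1
  v1 = (0 + 0)\{a} has moves ·
Partition-refinement fixed point:
  B0 = {u0, v1}
  B1 = {v0}
u0 ∈ B0, v0 ∈ B1 → different blocks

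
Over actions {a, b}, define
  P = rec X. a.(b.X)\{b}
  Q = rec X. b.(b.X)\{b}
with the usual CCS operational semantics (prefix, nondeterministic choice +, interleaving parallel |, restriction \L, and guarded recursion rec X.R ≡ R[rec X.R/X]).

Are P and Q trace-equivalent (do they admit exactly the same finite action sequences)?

Reachable graph of P (2 states):
  s0 = rec X. a.(b.X)\{b} ⊢ —a→ s1
  s1 = (b.(rec X. a.(b.X)\{b}))\{b} ⊢ deadlocked
Reachable graph of Q (2 states):
  t0 = rec X. b.(b.X)\{b} ⊢ —b→ t1
  t1 = (b.(rec X. b.(b.X)\{b}))\{b} ⊢ deadlocked
Run σ = ⟨a⟩ on P: start {s0}
  after a @ step 1: {s1}
  ✓ P
Run σ = ⟨a⟩ on Q: start {t0}
  after a @ step 1: no successor for Q

traces(P) ≠ traces(Q) — witness ⟨a⟩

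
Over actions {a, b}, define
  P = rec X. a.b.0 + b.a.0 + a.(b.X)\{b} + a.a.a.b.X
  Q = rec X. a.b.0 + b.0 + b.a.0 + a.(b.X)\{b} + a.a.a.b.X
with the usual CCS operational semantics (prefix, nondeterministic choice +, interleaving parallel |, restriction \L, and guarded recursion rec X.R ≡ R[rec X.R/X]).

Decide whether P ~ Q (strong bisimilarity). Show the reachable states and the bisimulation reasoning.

NO

P's transition system — 8 states:
  u0 = rec X. a.b.0 + b.a.0 + a.(b.X)\{b} + a.a.a.b.X has moves ··a··> u1, ··a··> u2, ··a··> u3, ··b··> u4
  u1 = (b.(rec X. a.b.0 + b.a.0 + a.(b.X)\{b} + a.a.a.b.X))\{b} has moves (no moves)
  u2 = a.a.b.(rec X. a.b.0 + b.a.0 + a.(b.X)\{b} + a.a.a.b.X) has moves ··a··> u5
  u3 = b.0 has moves ··b··> u6
  u4 = a.0 has moves ··a··> u6
  u5 = a.b.(rec X. a.b.0 + b.a.0 + a.(b.X)\{b} + a.a.a.b.X) has moves ··a··> u7
  u6 = 0 has moves (no moves)
  u7 = b.(rec X. a.b.0 + b.a.0 + a.(b.X)\{b} + a.a.a.b.X) has moves ··b··> u0
Q's transition system — 8 states:
  v0 = rec X. a.b.0 + b.0 + b.a.0 + a.(b.X)\{b} + a.a.a.b.X has moves ··a··> v1, ··a··> v2, ··a··> v3, ··b··> v4, ··b··> v5
  v1 = (b.(rec X. a.b.0 + b.0 + b.a.0 + a.(b.X)\{b} + a.a.a.b.X))\{b} has moves (no moves)
  v2 = a.a.b.(rec X. a.b.0 + b.0 + b.a.0 + a.(b.X)\{b} + a.a.a.b.X) has moves ··a··> v6
  v3 = b.0 has moves ··b··> v4
  v4 = 0 has moves (no moves)
  v5 = a.0 has moves ··a··> v4
  v6 = a.b.(rec X. a.b.0 + b.0 + b.a.0 + a.(b.X)\{b} + a.a.a.b.X) has moves ··a··> v7
  v7 = b.(rec X. a.b.0 + b.0 + b.a.0 + a.(b.X)\{b} + a.a.a.b.X) has moves ··b··> v0
Partition-refinement fixed point:
  B0 = {u0}
  B1 = {u2}
  B2 = {u5}
  B3 = {u7}
  B4 = {u3, v3}
  B5 = {u1, u6, v1, v4}
  B6 = {u4, v5}
  B7 = {v0}
  B8 = {v2}
  B9 = {v6}
  B10 = {v7}
u0 ∈ B0, v0 ∈ B7 → different blocks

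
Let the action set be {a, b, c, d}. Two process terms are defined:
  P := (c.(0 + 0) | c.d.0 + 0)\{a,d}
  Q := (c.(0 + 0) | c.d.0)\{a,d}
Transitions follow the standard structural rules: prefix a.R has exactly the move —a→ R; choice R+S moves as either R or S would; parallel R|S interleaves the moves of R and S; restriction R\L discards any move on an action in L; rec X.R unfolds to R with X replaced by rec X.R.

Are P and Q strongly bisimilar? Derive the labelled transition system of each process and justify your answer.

YES

Reachable graph of P (4 states):
  u0 = (c.(0 + 0) | c.d.0 + 0)\{a,d} :: --c--▸ u1, --c--▸ u2
  u1 = ((0 + 0) | c.d.0)\{a,d} :: --c--▸ u3
  u2 = (c.(0 + 0) | d.0)\{a,d} :: --c--▸ u3
  u3 = ((0 + 0) | d.0)\{a,d} :: ·
Reachable graph of Q (4 states):
  v0 = (c.(0 + 0) | c.d.0)\{a,d} :: --c--▸ v1, --c--▸ v2
  v1 = ((0 + 0) | c.d.0)\{a,d} :: --c--▸ v3
  v2 = (c.(0 + 0) | d.0)\{a,d} :: --c--▸ v3
  v3 = ((0 + 0) | d.0)\{a,d} :: ·
Coarsest stable partition (strong bisimilarity classes):
  B0 = {u0, v0}
  B1 = {u1, u2, v1, v2}
  B2 = {u3, v3}
u0 ∈ B0, v0 ∈ B0 → same block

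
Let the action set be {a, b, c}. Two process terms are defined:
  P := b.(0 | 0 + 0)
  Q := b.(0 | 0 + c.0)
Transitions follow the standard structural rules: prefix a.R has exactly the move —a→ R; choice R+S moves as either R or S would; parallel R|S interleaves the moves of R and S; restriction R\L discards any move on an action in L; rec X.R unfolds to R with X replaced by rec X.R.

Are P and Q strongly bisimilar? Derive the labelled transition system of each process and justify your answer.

P ≁ Q

Reachable graph of P (2 states):
  p0 = b.(0 | 0 + 0) | —b→ p1
  p1 = 0 | 0 + 0 | ·
Reachable graph of Q (3 states):
  q0 = b.(0 | 0 + c.0) | —b→ q1
  q1 = 0 | 0 + c.0 | —c→ q2
  q2 = 0 | ·
Bisimilarity quotient blocks:
  B0 = {p0}
  B1 = {p1, q2}
  B2 = {q0}
  B3 = {q1}
p0 ∈ B0, q0 ∈ B2 → different blocks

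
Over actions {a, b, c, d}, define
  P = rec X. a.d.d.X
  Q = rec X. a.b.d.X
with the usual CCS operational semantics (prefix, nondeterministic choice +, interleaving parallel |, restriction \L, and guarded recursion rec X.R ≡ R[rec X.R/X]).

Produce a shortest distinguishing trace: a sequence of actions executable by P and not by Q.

LTS(P): 3 reachable states
  p0 = rec X. a.d.d.X ⊢ -a-> p1
  p1 = d.d.(rec X. a.d.d.X) ⊢ -d-> p2
  p2 = d.(rec X. a.d.d.X) ⊢ -d-> p0
LTS(Q): 3 reachable states
  q0 = rec X. a.b.d.X ⊢ -a-> q1
  q1 = b.d.(rec X. a.b.d.X) ⊢ -b-> q2
  q2 = d.(rec X. a.b.d.X) ⊢ -d-> q0
Executing ad from P (initial set {p0}):
  after a @ step 1: {p1}
  after d @ step 2: {p2}
  P completes σ.
Executing ad from Q (initial set {q0}):
  after a @ step 1: {q1}
  after d @ step 2: ∅ (Q stuck)

ad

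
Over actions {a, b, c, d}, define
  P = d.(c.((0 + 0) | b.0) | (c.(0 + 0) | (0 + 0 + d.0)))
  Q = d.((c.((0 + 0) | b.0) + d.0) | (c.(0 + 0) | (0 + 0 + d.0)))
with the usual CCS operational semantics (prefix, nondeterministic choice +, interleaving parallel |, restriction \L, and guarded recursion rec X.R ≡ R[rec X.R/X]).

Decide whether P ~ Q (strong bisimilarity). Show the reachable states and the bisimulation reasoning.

Reachable graph of P (13 states):
  u0 = d.(c.((0 + 0) | b.0) | (c.(0 + 0) | (0 + 0 + d.0))) → --d--▸ u1
  u1 = c.((0 + 0) | b.0) | (c.(0 + 0) | (0 + 0 + d.0)) → --c--▸ u2, --c--▸ u3, --d--▸ u4
  u2 = (0 + 0) | b.0 | (c.(0 + 0) | (0 + 0 + d.0)) → --b--▸ u5, --c--▸ u6, --d--▸ u7
  u3 = c.((0 + 0) | b.0) | ((0 + 0) | (0 + 0 + d.0)) → --c--▸ u6, --d--▸ u8
  u4 = c.((0 + 0) | b.0) | (c.(0 + 0) | 0) → --c--▸ u7, --c--▸ u8
  u5 = (0 + 0) | 0 | (c.(0 + 0) | (0 + 0 + d.0)) → --c--▸ u9, --d--▸ u10
  u6 = (0 + 0) | b.0 | ((0 + 0) | (0 + 0 + d.0)) → --b--▸ u9, --d--▸ u11
  u7 = (0 + 0) | b.0 | (c.(0 + 0) | 0) → --b--▸ u10, --c--▸ u11
  u8 = c.((0 + 0) | b.0) | ((0 + 0) | 0) → --c--▸ u11
  u9 = (0 + 0) | 0 | ((0 + 0) | (0 + 0 + d.0)) → --d--▸ u12
  u10 = (0 + 0) | 0 | (c.(0 + 0) | 0) → --c--▸ u12
  u11 = (0 + 0) | b.0 | ((0 + 0) | 0) → --b--▸ u12
  u12 = (0 + 0) | 0 | ((0 + 0) | 0) → ·
Reachable graph of Q (17 states):
  v0 = d.((c.((0 + 0) | b.0) + d.0) | (c.(0 + 0) | (0 + 0 + d.0))) → --d--▸ v1
  v1 = (c.((0 + 0) | b.0) + d.0) | (c.(0 + 0) | (0 + 0 + d.0)) → --c--▸ v2, --c--▸ v3, --d--▸ v4, --d--▸ v5
  v2 = (0 + 0) | b.0 | (c.(0 + 0) | (0 + 0 + d.0)) → --b--▸ v6, --c--▸ v7, --d--▸ v8
  v3 = (c.((0 + 0) | b.0) + d.0) | ((0 + 0) | (0 + 0 + d.0)) → --c--▸ v7, --d--▸ v10, --d--▸ v9
  v4 = (c.((0 + 0) | b.0) + d.0) | (c.(0 + 0) | 0) → --c--▸ v8, --c--▸ v9, --d--▸ v11
  v5 = 0 | (c.(0 + 0) | (0 + 0 + d.0)) → --c--▸ v10, --d--▸ v11
  v6 = (0 + 0) | 0 | (c.(0 + 0) | (0 + 0 + d.0)) → --c--▸ v12, --d--▸ v13
  v7 = (0 + 0) | b.0 | ((0 + 0) | (0 + 0 + d.0)) → --b--▸ v12, --d--▸ v14
  v8 = (0 + 0) | b.0 | (c.(0 + 0) | 0) → --b--▸ v13, --c--▸ v14
  v9 = (c.((0 + 0) | b.0) + d.0) | ((0 + 0) | 0) → --c--▸ v14, --d--▸ v15
  v10 = 0 | ((0 + 0) | (0 + 0 + d.0)) → --d--▸ v15
  v11 = 0 | (c.(0 + 0) | 0) → --c--▸ v15
  v12 = (0 + 0) | 0 | ((0 + 0) | (0 + 0 + d.0)) → --d--▸ v16
  v13 = (0 + 0) | 0 | (c.(0 + 0) | 0) → --c--▸ v16
  v14 = (0 + 0) | b.0 | ((0 + 0) | 0) → --b--▸ v16
  v15 = 0 | ((0 + 0) | 0) → ·
  v16 = (0 + 0) | 0 | ((0 + 0) | 0) → ·
Bisimilarity quotient blocks:
  B0 = {u0}
  B1 = {u1}
  B2 = {u3}
  B3 = {u8}
  B4 = {u11, v14}
  B5 = {u12, v15, v16}
  B6 = {u6, v7}
  B7 = {u9, v10, v12}
  B8 = {u2, v2}
  B9 = {u7, v8}
  B10 = {u10, v11, v13}
  B11 = {u5, v5, v6}
  B12 = {u4}
  B13 = {v0}
  B14 = {v1}
  B15 = {v4}
  B16 = {v9}
  B17 = {v3}
u0 ∈ B0, v0 ∈ B13 → different blocks

not bisimilar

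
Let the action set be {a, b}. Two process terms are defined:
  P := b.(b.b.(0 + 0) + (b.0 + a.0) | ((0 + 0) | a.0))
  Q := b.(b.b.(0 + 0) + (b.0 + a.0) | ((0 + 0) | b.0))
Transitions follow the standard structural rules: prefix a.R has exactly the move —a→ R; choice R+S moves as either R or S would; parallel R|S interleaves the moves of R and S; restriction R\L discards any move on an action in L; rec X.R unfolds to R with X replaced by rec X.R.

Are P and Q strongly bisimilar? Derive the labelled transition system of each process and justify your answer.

LTS(P): 7 reachable states
  p0 = b.(b.b.(0 + 0) + (b.0 + a.0) | ((0 + 0) | a.0)) has moves -b-> p1
  p1 = b.b.(0 + 0) + (b.0 + a.0) | ((0 + 0) | a.0) has moves -a-> p2, -a-> p3, -b-> p3, -b-> p4
  p2 = (b.0 + a.0) | ((0 + 0) | 0) has moves -a-> p5, -b-> p5
  p3 = 0 | ((0 + 0) | a.0) has moves -a-> p5
  p4 = b.(0 + 0) has moves -b-> p6
  p5 = 0 | ((0 + 0) | 0) has moves ·
  p6 = 0 + 0 has moves ·
LTS(Q): 7 reachable states
  q0 = b.(b.b.(0 + 0) + (b.0 + a.0) | ((0 + 0) | b.0)) has moves -b-> q1
  q1 = b.b.(0 + 0) + (b.0 + a.0) | ((0 + 0) | b.0) has moves -a-> q2, -b-> q2, -b-> q3, -b-> q4
  q2 = 0 | ((0 + 0) | b.0) has moves -b-> q5
  q3 = (b.0 + a.0) | ((0 + 0) | 0) has moves -a-> q5, -b-> q5
  q4 = b.(0 + 0) has moves -b-> q6
  q5 = 0 | ((0 + 0) | 0) has moves ·
  q6 = 0 + 0 has moves ·
Coarsest stable partition (strong bisimilarity classes):
  B0 = {p0}
  B1 = {p1}
  B2 = {p4, q2, q4}
  B3 = {p5, p6, q5, q6}
  B4 = {p3}
  B5 = {p2, q3}
  B6 = {q0}
  B7 = {q1}
p0 ∈ B0, q0 ∈ B6 → different blocks

NO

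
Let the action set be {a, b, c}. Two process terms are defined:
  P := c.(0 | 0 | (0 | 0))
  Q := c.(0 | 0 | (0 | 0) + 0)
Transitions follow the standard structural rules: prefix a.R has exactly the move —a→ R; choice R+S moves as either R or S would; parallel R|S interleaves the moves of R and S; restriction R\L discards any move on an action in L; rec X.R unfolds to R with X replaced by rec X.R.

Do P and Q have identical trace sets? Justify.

trace-equivalent

Reachable graph of P (2 states):
  u0 = c.(0 | 0 | (0 | 0)) has moves --c--▸ u1
  u1 = 0 | 0 | (0 | 0) has moves (no moves)
Reachable graph of Q (2 states):
  v0 = c.(0 | 0 | (0 | 0) + 0) has moves --c--▸ v1
  v1 = 0 | 0 | (0 | 0) + 0 has moves (no moves)
Bisimilarity quotient blocks:
  B0 = {u0, v0}
  B1 = {u1, v1}
u0 ∈ B0, v0 ∈ B0 → same block
Bisimilar ⇒ trace-equivalent.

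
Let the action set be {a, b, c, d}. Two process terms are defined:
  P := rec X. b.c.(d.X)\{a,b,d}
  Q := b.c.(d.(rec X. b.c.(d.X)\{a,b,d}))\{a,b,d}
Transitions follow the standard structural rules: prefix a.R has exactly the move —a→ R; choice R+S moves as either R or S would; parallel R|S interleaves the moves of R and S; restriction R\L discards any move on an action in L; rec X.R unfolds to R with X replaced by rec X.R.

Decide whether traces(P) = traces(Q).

YES

Reachable graph of P (3 states):
  m0 = rec X. b.c.(d.X)\{a,b,d} ⊢ =b=> m1
  m1 = c.(d.(rec X. b.c.(d.X)\{a,b,d}))\{a,b,d} ⊢ =c=> m2
  m2 = (d.(rec X. b.c.(d.X)\{a,b,d}))\{a,b,d} ⊢ stopped
Reachable graph of Q (3 states):
  n0 = b.c.(d.(rec X. b.c.(d.X)\{a,b,d}))\{a,b,d} ⊢ =b=> n1
  n1 = c.(d.(rec X. b.c.(d.X)\{a,b,d}))\{a,b,d} ⊢ =c=> n2
  n2 = (d.(rec X. b.c.(d.X)\{a,b,d}))\{a,b,d} ⊢ stopped
Bisimilarity quotient blocks:
  B0 = {m0, n0}
  B1 = {m1, n1}
  B2 = {m2, n2}
m0 ∈ B0, n0 ∈ B0 → same block
Bisimilar ⇒ trace-equivalent.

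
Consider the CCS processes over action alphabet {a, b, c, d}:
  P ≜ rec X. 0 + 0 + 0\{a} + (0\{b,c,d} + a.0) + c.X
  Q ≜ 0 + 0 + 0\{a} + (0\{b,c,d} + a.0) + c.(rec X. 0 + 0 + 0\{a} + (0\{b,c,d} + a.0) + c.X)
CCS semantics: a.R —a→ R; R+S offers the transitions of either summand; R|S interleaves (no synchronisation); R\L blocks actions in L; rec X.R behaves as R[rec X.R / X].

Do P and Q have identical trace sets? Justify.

Reachable graph of P (2 states):
  p0 = rec X. 0 + 0 + 0\{a} + (0\{b,c,d} + a.0) + c.X has moves —a→ p1, —c→ p0
  p1 = 0 has moves (no moves)
Reachable graph of Q (3 states):
  q0 = 0 + 0 + 0\{a} + (0\{b,c,d} + a.0) + c.(rec X. 0 + 0 + 0\{a} + (0\{b,c,d} + a.0) + c.X) has moves —a→ q1, —c→ q2
  q1 = 0 has moves (no moves)
  q2 = rec X. 0 + 0 + 0\{a} + (0\{b,c,d} + a.0) + c.X has moves —a→ q1, —c→ q2
Bisimilarity quotient blocks:
  B0 = {p0, q0, q2}
  B1 = {p1, q1}
p0 ∈ B0, q0 ∈ B0 → same block
Bisimilar ⇒ trace-equivalent.

YES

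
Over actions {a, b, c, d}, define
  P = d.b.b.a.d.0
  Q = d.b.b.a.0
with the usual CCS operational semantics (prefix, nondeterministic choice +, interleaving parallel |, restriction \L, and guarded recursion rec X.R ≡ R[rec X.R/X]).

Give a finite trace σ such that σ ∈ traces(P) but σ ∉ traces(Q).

dbbad

Reachable graph of P (6 states):
  m0 = d.b.b.a.d.0 → =d=> m1
  m1 = b.b.a.d.0 → =b=> m2
  m2 = b.a.d.0 → =b=> m3
  m3 = a.d.0 → =a=> m4
  m4 = d.0 → =d=> m5
  m5 = 0 → ·
Reachable graph of Q (5 states):
  n0 = d.b.b.a.0 → =d=> n1
  n1 = b.b.a.0 → =b=> n2
  n2 = b.a.0 → =b=> n3
  n3 = a.0 → =a=> n4
  n4 = 0 → ·
Executing dbbad from P (initial set {m0}):
  after d @ step 1: {m1}
  after b @ step 2: {m2}
  after b @ step 3: {m3}
  after a @ step 4: {m4}
  after d @ step 5: {m5}
  — P admits the full trace.
Executing dbbad from Q (initial set {n0}):
  after d @ step 1: {n1}
  after b @ step 2: {n2}
  after b @ step 3: {n3}
  after a @ step 4: {n4}
  after d @ step 5: ∅  — Q cannot continue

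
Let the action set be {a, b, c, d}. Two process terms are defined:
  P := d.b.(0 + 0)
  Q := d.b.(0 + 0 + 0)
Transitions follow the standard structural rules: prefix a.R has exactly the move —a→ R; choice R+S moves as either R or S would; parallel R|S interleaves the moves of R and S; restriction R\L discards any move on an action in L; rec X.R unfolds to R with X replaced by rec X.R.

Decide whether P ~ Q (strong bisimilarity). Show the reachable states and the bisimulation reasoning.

P ~ Q

Reachable graph of P (3 states):
  p0 = d.b.(0 + 0) has moves =d=> p1
  p1 = b.(0 + 0) has moves =b=> p2
  p2 = 0 + 0 has moves ∅
Reachable graph of Q (3 states):
  q0 = d.b.(0 + 0 + 0) has moves =d=> q1
  q1 = b.(0 + 0 + 0) has moves =b=> q2
  q2 = 0 + 0 + 0 has moves ∅
Coarsest stable partition (strong bisimilarity classes):
  B0 = {p0, q0}
  B1 = {p1, q1}
  B2 = {p2, q2}
p0 ∈ B0, q0 ∈ B0 → same block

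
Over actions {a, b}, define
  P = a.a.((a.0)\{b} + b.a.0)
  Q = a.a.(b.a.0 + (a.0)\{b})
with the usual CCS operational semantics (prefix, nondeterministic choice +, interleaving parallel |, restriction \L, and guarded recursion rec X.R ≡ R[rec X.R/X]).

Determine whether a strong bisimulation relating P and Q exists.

LTS(P): 6 reachable states
  u0 = a.a.((a.0)\{b} + b.a.0) has moves ··a··> u1
  u1 = a.((a.0)\{b} + b.a.0) has moves ··a··> u2
  u2 = (a.0)\{b} + b.a.0 has moves ··a··> u3, ··b··> u4
  u3 = 0\{b} has moves ·
  u4 = a.0 has moves ··a··> u5
  u5 = 0 has moves ·
LTS(Q): 6 reachable states
  v0 = a.a.(b.a.0 + (a.0)\{b}) has moves ··a··> v1
  v1 = a.(b.a.0 + (a.0)\{b}) has moves ··a··> v2
  v2 = b.a.0 + (a.0)\{b} has moves ··a··> v3, ··b··> v4
  v3 = 0\{b} has moves ·
  v4 = a.0 has moves ··a··> v5
  v5 = 0 has moves ·
Coarsest stable partition (strong bisimilarity classes):
  B0 = {u0, v0}
  B1 = {u1, v1}
  B2 = {u2, v2}
  B3 = {u4, v4}
  B4 = {u3, u5, v3, v5}
u0 ∈ B0, v0 ∈ B0 → same block

P ~ Q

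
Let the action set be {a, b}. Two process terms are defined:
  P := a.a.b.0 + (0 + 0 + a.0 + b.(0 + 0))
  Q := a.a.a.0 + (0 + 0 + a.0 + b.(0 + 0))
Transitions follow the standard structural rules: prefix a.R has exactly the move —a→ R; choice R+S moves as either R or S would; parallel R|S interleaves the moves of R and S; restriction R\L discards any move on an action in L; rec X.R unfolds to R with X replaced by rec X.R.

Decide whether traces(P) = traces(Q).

NO — witness ⟨aab⟩

Reachable graph of P (5 states):
  s0 = a.a.b.0 + (0 + 0 + a.0 + b.(0 + 0)) | —a→ s1, —a→ s2, —b→ s3
  s1 = 0 | stopped
  s2 = a.b.0 | —a→ s4
  s3 = 0 + 0 | stopped
  s4 = b.0 | —b→ s1
Reachable graph of Q (5 states):
  t0 = a.a.a.0 + (0 + 0 + a.0 + b.(0 + 0)) | —a→ t1, —a→ t2, —b→ t3
  t1 = 0 | stopped
  t2 = a.a.0 | —a→ t4
  t3 = 0 + 0 | stopped
  t4 = a.0 | —a→ t1
Executing aab from P (initial set {s0}):
  after a @ step 1: {s1, s2}
  after a @ step 2: {s4}
  after b @ step 3: {s1}
  — P admits the full trace.
Executing aab from Q (initial set {t0}):
  after a @ step 1: {t1, t2}
  after a @ step 2: {t4}
  after b @ step 3: ∅ (Q stuck)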